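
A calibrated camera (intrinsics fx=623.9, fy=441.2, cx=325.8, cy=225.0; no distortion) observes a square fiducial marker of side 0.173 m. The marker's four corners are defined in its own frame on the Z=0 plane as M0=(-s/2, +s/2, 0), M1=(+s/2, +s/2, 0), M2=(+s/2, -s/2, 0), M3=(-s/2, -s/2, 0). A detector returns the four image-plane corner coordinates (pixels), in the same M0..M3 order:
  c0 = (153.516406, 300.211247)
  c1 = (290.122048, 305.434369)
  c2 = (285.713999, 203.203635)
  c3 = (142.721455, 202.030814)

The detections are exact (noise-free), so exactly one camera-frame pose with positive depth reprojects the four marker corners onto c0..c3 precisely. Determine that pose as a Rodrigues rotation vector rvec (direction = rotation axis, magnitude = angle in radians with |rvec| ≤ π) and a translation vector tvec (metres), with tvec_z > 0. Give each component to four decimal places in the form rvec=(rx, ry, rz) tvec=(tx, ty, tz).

Intrinsics K: fx=623.9, fy=441.2, cx=325.8, cy=225.0
Marker side s = 0.173 m; corners in marker frame (Z=0):
  M0 = (-0.0865, +0.0865, 0)
  M1 = (+0.0865, +0.0865, 0)
  M2 = (+0.0865, -0.0865, 0)
  M3 = (-0.0865, -0.0865, 0)
Detected image corners:
  c0 = (153.516406, 300.211247) px
  c1 = (290.122048, 305.434369) px
  c2 = (285.713999, 203.203635) px
  c3 = (142.721455, 202.030814) px
Planar DLT: solve 8×8 A·h = b for H (H[2,2]=1):
  H  [+754.77725 +104.77601 +216.64346]
  H  [-42.51591 +649.04863 +253.88813]
  H  [-0.24249 +0.27727 +1.00000]
B = K⁻¹H; ‖b₁‖=1.358497, ‖b₂‖=1.358497; λ = 2/(‖b₁‖+‖b₂‖) = 0.736108, sign → tz>0 ⇒ λ=+0.736108
r₁ = λ·B[:,0] = (+0.98373,+0.02009,-0.17850); r₂ = λ·B[:,1] = (+0.01704,+0.97880,+0.20410)
r₃ = r₁×r₂ = (+0.17882,-0.20382,+0.96254); SVD([r₁ r₂ r₃]) → R = UVᵀ:
  R  [+0.98373 +0.01704 +0.17882]
  R  [+0.02009 +0.97880 -0.20382]
  R  [-0.17850 +0.20410 +0.96254]
t = (-0.12879, +0.04820, +0.73611) m
tr R = 2.925076; θ = arccos((tr R − 1)/2) = 0.274584 rad = 15.733°
axis k = ((R−Rᵀ)₃₂, (R−Rᵀ)₁₃, (R−Rᵀ)₂₁) / (2 sinθ) = (+0.752213, +0.658896, +0.005634)
rvec = θ·k = (+0.206546, +0.180922, +0.001547)

rvec=(0.2065, 0.1809, 0.0015) tvec=(-0.1288, 0.0482, 0.7361)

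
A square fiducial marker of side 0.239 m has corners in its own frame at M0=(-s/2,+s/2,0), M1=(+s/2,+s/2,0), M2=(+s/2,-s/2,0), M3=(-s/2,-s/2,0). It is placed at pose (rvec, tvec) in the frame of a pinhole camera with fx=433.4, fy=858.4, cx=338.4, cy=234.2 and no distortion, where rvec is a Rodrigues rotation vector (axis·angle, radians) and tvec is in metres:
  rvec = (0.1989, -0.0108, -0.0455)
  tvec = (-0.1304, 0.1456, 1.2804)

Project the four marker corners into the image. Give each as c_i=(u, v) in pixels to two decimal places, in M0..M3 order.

Intrinsics K: fx=433.4, fy=858.4, cx=338.4, cy=234.2
Marker side s = 0.239 m; corners in marker frame (Z=0):
  M0 = (-0.1195, +0.1195, 0)
  M1 = (+0.1195, +0.1195, 0)
  M2 = (+0.1195, -0.1195, 0)
  M3 = (-0.1195, -0.1195, 0)
rvec = (0.1989, -0.0108, -0.0455), |rvec| = θ = 0.20432 rad = 11.707°
Rodrigues: sinθ=0.20290, 1−cosθ=0.02080; R = I + sinθ·[k]× + (1−cosθ)·[k]×²:
    [+0.99891 +0.04411 -0.01523]
    [-0.04625 +0.97926 -0.19727]
    [+0.00622 +0.19776 +0.98023]
t = (-0.1304, 0.1456, 1.2804) m
M0: Pc = R·M0+t = (-0.24450, +0.26815, +1.30329); u = 433.4·(-0.24450)/1.30329 + 338.4 = 257.0938, v = 858.4·(+0.26815)/1.30329 + 234.2 = 410.8136
M1: Pc = R·M1+t = (-0.00576, +0.25709, +1.30478); u = 433.4·(-0.00576)/1.30478 + 338.4 = 336.4872, v = 858.4·(+0.25709)/1.30478 + 234.2 = 403.3397
M2: Pc = R·M2+t = (-0.01630, +0.02305, +1.25751); u = 433.4·(-0.01630)/1.25751 + 338.4 = 332.7816, v = 858.4·(+0.02305)/1.25751 + 234.2 = 249.9353
M3: Pc = R·M3+t = (-0.25504, +0.03411, +1.25602); u = 433.4·(-0.25504)/1.25602 + 338.4 = 250.3962, v = 858.4·(+0.03411)/1.25602 + 234.2 = 257.5091

c0=(257.09, 410.81) c1=(336.49, 403.34) c2=(332.78, 249.94) c3=(250.40, 257.51)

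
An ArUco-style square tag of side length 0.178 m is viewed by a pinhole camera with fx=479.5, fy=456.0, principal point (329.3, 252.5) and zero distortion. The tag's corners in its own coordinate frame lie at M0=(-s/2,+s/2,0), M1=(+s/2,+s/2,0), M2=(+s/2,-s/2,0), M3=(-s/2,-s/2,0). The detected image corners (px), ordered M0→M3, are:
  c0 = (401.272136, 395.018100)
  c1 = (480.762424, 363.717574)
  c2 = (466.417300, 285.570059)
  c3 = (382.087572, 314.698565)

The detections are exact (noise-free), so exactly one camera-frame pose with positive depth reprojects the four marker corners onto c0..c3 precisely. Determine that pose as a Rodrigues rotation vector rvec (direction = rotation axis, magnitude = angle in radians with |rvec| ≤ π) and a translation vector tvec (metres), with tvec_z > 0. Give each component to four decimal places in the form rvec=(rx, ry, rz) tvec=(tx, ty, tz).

Intrinsics K: fx=479.5, fy=456.0, cx=329.3, cy=252.5
Marker side s = 0.178 m; corners in marker frame (Z=0):
  M0 = (-0.0890, +0.0890, 0)
  M1 = (+0.0890, +0.0890, 0)
  M2 = (+0.0890, -0.0890, 0)
  M3 = (-0.0890, -0.0890, 0)
Detected image corners:
  c0 = (401.272136, 395.018100) px
  c1 = (480.762424, 363.717574) px
  c2 = (466.417300, 285.570059) px
  c3 = (382.087572, 314.698565) px
Planar DLT: solve 8×8 A·h = b for H (H[2,2]=1):
  H  [+572.43140 +214.42508 +433.79141]
  H  [-81.47029 +539.66384 +340.38364]
  H  [+0.26027 +0.27865 +1.00000]
B = K⁻¹H; ‖b₁‖=1.096490, ‖b₂‖=1.096490; λ = 2/(‖b₁‖+‖b₂‖) = 0.912001, sign → tz>0 ⇒ λ=+0.912001
r₁ = λ·B[:,0] = (+0.92574,-0.29437,+0.23736); r₂ = λ·B[:,1] = (+0.23331,+0.93861,+0.25413)
r₃ = r₁×r₂ = (-0.29760,-0.17988,+0.93759); SVD([r₁ r₂ r₃]) → R = UVᵀ:
  R  [+0.92574 +0.23331 -0.29760]
  R  [-0.29437 +0.93861 -0.17988]
  R  [+0.23736 +0.25413 +0.93759]
t = (+0.19874, +0.17577, +0.91200) m
tr R = 2.801943; θ = arccos((tr R − 1)/2) = 0.448793 rad = 25.714°
axis k = ((R−Rᵀ)₃₂, (R−Rᵀ)₁₃, (R−Rᵀ)₂₁) / (2 sinθ) = (+0.500159, -0.616489, -0.608097)
rvec = θ·k = (+0.224468, -0.276676, -0.272910)

rvec=(0.2245, -0.2767, -0.2729) tvec=(0.1987, 0.1758, 0.9120)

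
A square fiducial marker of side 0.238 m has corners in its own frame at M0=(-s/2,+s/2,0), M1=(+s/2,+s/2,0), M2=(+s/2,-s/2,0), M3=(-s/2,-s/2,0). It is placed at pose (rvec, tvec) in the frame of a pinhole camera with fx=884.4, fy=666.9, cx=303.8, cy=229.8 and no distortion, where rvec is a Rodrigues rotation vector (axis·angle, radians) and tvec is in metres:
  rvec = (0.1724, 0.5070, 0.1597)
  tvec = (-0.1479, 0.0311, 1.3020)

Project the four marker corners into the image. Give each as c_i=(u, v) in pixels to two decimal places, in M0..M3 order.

Intrinsics K: fx=884.4, fy=666.9, cx=303.8, cy=229.8
Marker side s = 0.238 m; corners in marker frame (Z=0):
  M0 = (-0.1190, +0.1190, 0)
  M1 = (+0.1190, +0.1190, 0)
  M2 = (+0.1190, -0.1190, 0)
  M3 = (-0.1190, -0.1190, 0)
rvec = (0.1724, 0.5070, 0.1597), |rvec| = θ = 0.55882 rad = 32.018°
Rodrigues: sinθ=0.53018, 1−cosθ=0.15212; R = I + sinθ·[k]× + (1−cosθ)·[k]×²:
    [+0.86236 -0.10894 +0.49443]
    [+0.19409 +0.97310 -0.12413]
    [-0.46761 +0.20301 +0.86031]
t = (-0.1479, 0.0311, 1.3020) m
M0: Pc = R·M0+t = (-0.26348, +0.12380, +1.38180); u = 884.4·(-0.26348)/1.38180 + 303.8 = 135.1610, v = 666.9·(+0.12380)/1.38180 + 229.8 = 289.5503
M1: Pc = R·M1+t = (-0.05824, +0.17000, +1.27051); u = 884.4·(-0.05824)/1.27051 + 303.8 = 263.2574, v = 666.9·(+0.17000)/1.27051 + 229.8 = 319.0320
M2: Pc = R·M2+t = (-0.03232, -0.06160, +1.22220); u = 884.4·(-0.03232)/1.22220 + 303.8 = 280.4162, v = 666.9·(-0.06160)/1.22220 + 229.8 = 196.1868
M3: Pc = R·M3+t = (-0.23756, -0.10780, +1.33349); u = 884.4·(-0.23756)/1.33349 + 303.8 = 146.2465, v = 666.9·(-0.10780)/1.33349 + 229.8 = 175.8894

c0=(135.16, 289.55) c1=(263.26, 319.03) c2=(280.42, 196.19) c3=(146.25, 175.89)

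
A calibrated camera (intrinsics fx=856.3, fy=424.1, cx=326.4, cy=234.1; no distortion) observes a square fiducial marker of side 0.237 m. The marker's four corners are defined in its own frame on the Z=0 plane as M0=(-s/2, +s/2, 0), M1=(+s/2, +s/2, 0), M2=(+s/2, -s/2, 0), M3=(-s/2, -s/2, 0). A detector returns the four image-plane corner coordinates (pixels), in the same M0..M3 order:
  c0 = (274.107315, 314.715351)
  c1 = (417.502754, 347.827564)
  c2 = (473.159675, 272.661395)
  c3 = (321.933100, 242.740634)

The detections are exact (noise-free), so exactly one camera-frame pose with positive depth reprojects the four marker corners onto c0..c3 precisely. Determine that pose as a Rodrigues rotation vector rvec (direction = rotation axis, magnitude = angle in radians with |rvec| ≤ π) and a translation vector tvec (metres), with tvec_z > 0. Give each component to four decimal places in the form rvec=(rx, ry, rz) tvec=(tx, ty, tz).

rvec=(0.1219, 0.3360, 0.3415) tvec=(0.0621, 0.1778, 1.2453)

Intrinsics K: fx=856.3, fy=424.1, cx=326.4, cy=234.1
Marker side s = 0.237 m; corners in marker frame (Z=0):
  M0 = (-0.1185, +0.1185, 0)
  M1 = (+0.1185, +0.1185, 0)
  M2 = (+0.1185, -0.1185, 0)
  M3 = (-0.1185, -0.1185, 0)
Detected image corners:
  c0 = (274.107315, 314.715351) px
  c1 = (417.502754, 347.827564) px
  c2 = (473.159675, 272.661395) px
  c3 = (321.933100, 242.740634) px
Planar DLT: solve 8×8 A·h = b for H (H[2,2]=1):
  H  [+531.11732 -166.14704 +369.13168]
  H  [+61.64380 +351.18995 +294.63947]
  H  [-0.24262 +0.13909 +1.00000]
B = K⁻¹H; ‖b₁‖=0.803019, ‖b₂‖=0.803019; λ = 2/(‖b₁‖+‖b₂‖) = 1.245300, sign → tz>0 ⇒ λ=+1.245300
r₁ = λ·B[:,0] = (+0.88756,+0.34778,-0.30213); r₂ = λ·B[:,1] = (-0.30765,+0.93560,+0.17321)
r₃ = r₁×r₂ = (+0.34292,-0.06078,+0.93740); SVD([r₁ r₂ r₃]) → R = UVᵀ:
  R  [+0.88756 -0.30765 +0.34292]
  R  [+0.34778 +0.93560 -0.06078]
  R  [-0.30213 +0.17321 +0.93740]
t = (+0.06214, +0.17776, +1.24530) m
tr R = 2.760560; θ = arccos((tr R − 1)/2) = 0.494344 rad = 28.324°
axis k = ((R−Rᵀ)₃₂, (R−Rᵀ)₁₃, (R−Rᵀ)₂₁) / (2 sinθ) = (+0.246587, +0.679781, +0.690719)
rvec = θ·k = (+0.121899, +0.336046, +0.341453)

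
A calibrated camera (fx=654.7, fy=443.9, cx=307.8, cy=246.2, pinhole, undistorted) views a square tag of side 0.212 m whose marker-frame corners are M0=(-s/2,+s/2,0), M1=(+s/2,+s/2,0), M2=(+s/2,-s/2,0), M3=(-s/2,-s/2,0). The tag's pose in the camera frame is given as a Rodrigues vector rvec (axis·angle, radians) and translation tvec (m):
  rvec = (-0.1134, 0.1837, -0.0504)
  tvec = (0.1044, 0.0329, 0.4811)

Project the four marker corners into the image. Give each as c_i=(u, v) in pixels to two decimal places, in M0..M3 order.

c0=(313.86, 377.71) c1=(617.45, 376.20) c2=(589.67, 172.59) c3=(302.84, 189.13)

Intrinsics K: fx=654.7, fy=443.9, cx=307.8, cy=246.2
Marker side s = 0.212 m; corners in marker frame (Z=0):
  M0 = (-0.1060, +0.1060, 0)
  M1 = (+0.1060, +0.1060, 0)
  M2 = (+0.1060, -0.1060, 0)
  M3 = (-0.1060, -0.1060, 0)
rvec = (-0.1134, 0.1837, -0.0504), |rvec| = θ = 0.22169 rad = 12.702°
Rodrigues: sinθ=0.21988, 1−cosθ=0.02447; R = I + sinθ·[k]× + (1−cosθ)·[k]×²:
    [+0.98193 +0.03961 +0.18505]
    [-0.06036 +0.99233 +0.10786]
    [-0.17935 -0.11708 +0.97679]
t = (0.1044, 0.0329, 0.4811) m
M0: Pc = R·M0+t = (+0.00451, +0.14449, +0.48770); u = 654.7·(+0.00451)/0.48770 + 307.8 = 313.8603, v = 443.9·(+0.14449)/0.48770 + 246.2 = 377.7092
M1: Pc = R·M1+t = (+0.21268, +0.13169, +0.44968); u = 654.7·(+0.21268)/0.44968 + 307.8 = 617.4532, v = 443.9·(+0.13169)/0.44968 + 246.2 = 376.1968
M2: Pc = R·M2+t = (+0.20429, -0.07869, +0.47450); u = 654.7·(+0.20429)/0.47450 + 307.8 = 589.6670, v = 443.9·(-0.07869)/0.47450 + 246.2 = 172.5888
M3: Pc = R·M3+t = (-0.00388, -0.06589, +0.51252); u = 654.7·(-0.00388)/0.51252 + 307.8 = 302.8387, v = 443.9·(-0.06589)/0.51252 + 246.2 = 189.1331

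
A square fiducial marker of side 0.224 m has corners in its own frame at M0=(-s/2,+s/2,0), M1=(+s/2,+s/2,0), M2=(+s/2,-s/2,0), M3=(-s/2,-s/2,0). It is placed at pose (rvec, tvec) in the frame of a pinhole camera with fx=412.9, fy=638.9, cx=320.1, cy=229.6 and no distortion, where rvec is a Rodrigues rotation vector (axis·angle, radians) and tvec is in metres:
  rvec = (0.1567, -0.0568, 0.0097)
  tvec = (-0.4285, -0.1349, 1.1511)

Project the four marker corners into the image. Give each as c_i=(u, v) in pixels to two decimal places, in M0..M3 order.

Intrinsics K: fx=412.9, fy=638.9, cx=320.1, cy=229.6
Marker side s = 0.224 m; corners in marker frame (Z=0):
  M0 = (-0.1120, +0.1120, 0)
  M1 = (+0.1120, +0.1120, 0)
  M2 = (+0.1120, -0.1120, 0)
  M3 = (-0.1120, -0.1120, 0)
rvec = (0.1567, -0.0568, 0.0097), |rvec| = θ = 0.16696 rad = 9.566°
Rodrigues: sinθ=0.16618, 1−cosθ=0.01391; R = I + sinθ·[k]× + (1−cosθ)·[k]×²:
    [+0.99834 -0.01409 -0.05578]
    [+0.00522 +0.98770 -0.15625]
    [+0.05729 +0.15570 +0.98614]
t = (-0.4285, -0.1349, 1.1511) m
M0: Pc = R·M0+t = (-0.54189, -0.02486, +1.16212); u = 412.9·(-0.54189)/1.16212 + 320.1 = 127.5661, v = 638.9·(-0.02486)/1.16212 + 229.6 = 215.9320
M1: Pc = R·M1+t = (-0.31826, -0.02369, +1.17496); u = 412.9·(-0.31826)/1.17496 + 320.1 = 208.2564, v = 638.9·(-0.02369)/1.17496 + 229.6 = 216.7165
M2: Pc = R·M2+t = (-0.31511, -0.24494, +1.14008); u = 412.9·(-0.31511)/1.14008 + 320.1 = 205.9784, v = 638.9·(-0.24494)/1.14008 + 229.6 = 92.3363
M3: Pc = R·M3+t = (-0.53874, -0.24611, +1.12724); u = 412.9·(-0.53874)/1.12724 + 320.1 = 122.7657, v = 638.9·(-0.24611)/1.12724 + 229.6 = 90.1115

c0=(127.57, 215.93) c1=(208.26, 216.72) c2=(205.98, 92.34) c3=(122.77, 90.11)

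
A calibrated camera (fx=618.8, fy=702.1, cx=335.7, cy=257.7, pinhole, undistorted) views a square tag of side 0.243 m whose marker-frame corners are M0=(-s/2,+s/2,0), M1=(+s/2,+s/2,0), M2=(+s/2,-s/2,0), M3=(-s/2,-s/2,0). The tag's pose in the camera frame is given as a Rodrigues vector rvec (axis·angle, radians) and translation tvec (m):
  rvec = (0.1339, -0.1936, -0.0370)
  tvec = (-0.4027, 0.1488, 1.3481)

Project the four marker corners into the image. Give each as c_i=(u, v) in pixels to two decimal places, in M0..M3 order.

c0=(96.34, 401.69) c1=(210.54, 390.83) c2=(204.85, 269.33) c3=(87.56, 276.20)

Intrinsics K: fx=618.8, fy=702.1, cx=335.7, cy=257.7
Marker side s = 0.243 m; corners in marker frame (Z=0):
  M0 = (-0.1215, +0.1215, 0)
  M1 = (+0.1215, +0.1215, 0)
  M2 = (+0.1215, -0.1215, 0)
  M3 = (-0.1215, -0.1215, 0)
rvec = (0.1339, -0.1936, -0.0370), |rvec| = θ = 0.23828 rad = 13.653°
Rodrigues: sinθ=0.23604, 1−cosθ=0.02826; R = I + sinθ·[k]× + (1−cosθ)·[k]×²:
    [+0.98067 +0.02375 -0.19424]
    [-0.04955 +0.99040 -0.12907]
    [+0.18931 +0.13620 +0.97243]
t = (-0.4027, 0.1488, 1.3481) m
M0: Pc = R·M0+t = (-0.51897, +0.27515, +1.34165); u = 618.8·(-0.51897)/1.34165 + 335.7 = 96.3408, v = 702.1·(+0.27515)/1.34165 + 257.7 = 401.6911
M1: Pc = R·M1+t = (-0.28066, +0.26311, +1.38765); u = 618.8·(-0.28066)/1.38765 + 335.7 = 210.5427, v = 702.1·(+0.26311)/1.38765 + 257.7 = 390.8254
M2: Pc = R·M2+t = (-0.28643, +0.02245, +1.35455); u = 618.8·(-0.28643)/1.35455 + 335.7 = 204.8481, v = 702.1·(+0.02245)/1.35455 + 257.7 = 269.3345
M3: Pc = R·M3+t = (-0.52474, +0.03449, +1.30855); u = 618.8·(-0.52474)/1.30855 + 335.7 = 87.5575, v = 702.1·(+0.03449)/1.30855 + 257.7 = 276.2041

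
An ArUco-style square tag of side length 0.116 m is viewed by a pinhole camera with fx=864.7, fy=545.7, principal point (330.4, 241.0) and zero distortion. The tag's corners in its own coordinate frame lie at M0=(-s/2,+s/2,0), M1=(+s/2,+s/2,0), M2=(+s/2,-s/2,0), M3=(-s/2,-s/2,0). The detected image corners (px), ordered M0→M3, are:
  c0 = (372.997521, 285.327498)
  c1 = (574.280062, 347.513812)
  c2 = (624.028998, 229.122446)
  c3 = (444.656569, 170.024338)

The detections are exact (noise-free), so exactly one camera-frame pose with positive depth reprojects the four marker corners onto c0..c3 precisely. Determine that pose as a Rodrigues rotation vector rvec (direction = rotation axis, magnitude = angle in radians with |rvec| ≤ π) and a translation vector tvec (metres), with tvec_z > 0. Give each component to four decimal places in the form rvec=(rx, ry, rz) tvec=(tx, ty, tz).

rvec=(-0.4009, -0.2094, 0.4286) tvec=(0.0936, 0.0120, 0.4584)

Intrinsics K: fx=864.7, fy=545.7, cx=330.4, cy=241.0
Marker side s = 0.116 m; corners in marker frame (Z=0):
  M0 = (-0.0580, +0.0580, 0)
  M1 = (+0.0580, +0.0580, 0)
  M2 = (+0.0580, -0.0580, 0)
  M3 = (-0.0580, -0.0580, 0)
Detected image corners:
  c0 = (372.997521, 285.327498) px
  c1 = (574.280062, 347.513812) px
  c2 = (624.028998, 229.122446) px
  c3 = (444.656569, 170.024338) px
Planar DLT: solve 8×8 A·h = b for H (H[2,2]=1):
  H  [+1759.93848 -982.50942 +506.95954]
  H  [+585.64590 +771.73548 +255.33388]
  H  [+0.24641 -0.91380 +1.00000]
B = K⁻¹H; ‖b₁‖=2.181480, ‖b₂‖=2.181480; λ = 2/(‖b₁‖+‖b₂‖) = 0.458404, sign → tz>0 ⇒ λ=+0.458404
r₁ = λ·B[:,0] = (+0.88984,+0.44207,+0.11296); r₂ = λ·B[:,1] = (-0.36080,+0.83328,-0.41889)
r₃ = r₁×r₂ = (-0.27931,+0.33199,+0.90098); SVD([r₁ r₂ r₃]) → R = UVᵀ:
  R  [+0.88984 -0.36080 -0.27931]
  R  [+0.44207 +0.83328 +0.33199]
  R  [+0.11296 -0.41889 +0.90098]
t = (+0.09360, +0.01204, +0.45840) m
tr R = 2.624099; θ = arccos((tr R − 1)/2) = 0.623141 rad = 35.703°
axis k = ((R−Rᵀ)₃₂, (R−Rᵀ)₁₃, (R−Rᵀ)₂₁) / (2 sinθ) = (-0.643332, -0.336078, +0.687878)
rvec = θ·k = (-0.400887, -0.209424, +0.428645)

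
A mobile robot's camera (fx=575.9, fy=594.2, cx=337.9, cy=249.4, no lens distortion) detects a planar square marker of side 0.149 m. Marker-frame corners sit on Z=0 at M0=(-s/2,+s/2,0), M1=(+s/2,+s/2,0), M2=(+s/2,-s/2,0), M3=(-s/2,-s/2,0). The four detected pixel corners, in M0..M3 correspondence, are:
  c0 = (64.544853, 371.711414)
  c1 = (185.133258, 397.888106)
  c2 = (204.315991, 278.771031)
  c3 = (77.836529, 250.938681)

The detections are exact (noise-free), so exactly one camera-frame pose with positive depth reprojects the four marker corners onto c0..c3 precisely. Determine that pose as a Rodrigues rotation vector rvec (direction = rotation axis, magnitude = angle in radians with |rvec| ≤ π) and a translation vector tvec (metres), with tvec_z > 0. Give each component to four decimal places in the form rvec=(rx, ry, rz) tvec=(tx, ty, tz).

rvec=(0.2228, 0.0099, 0.2121) tvec=(-0.2431, 0.0884, 0.6829)

Intrinsics K: fx=575.9, fy=594.2, cx=337.9, cy=249.4
Marker side s = 0.149 m; corners in marker frame (Z=0):
  M0 = (-0.0745, +0.0745, 0)
  M1 = (+0.0745, +0.0745, 0)
  M2 = (+0.0745, -0.0745, 0)
  M3 = (-0.0745, -0.0745, 0)
Detected image corners:
  c0 = (64.544853, 371.711414) px
  c1 = (185.133258, 397.888106) px
  c2 = (204.315991, 278.771031) px
  c3 = (77.836529, 250.938681) px
Planar DLT: solve 8×8 A·h = b for H (H[2,2]=1):
  H  [+831.26971 -66.10121 +132.85449]
  H  [+187.59890 +909.80632 +326.28914]
  H  [+0.01999 +0.32268 +1.00000]
B = K⁻¹H; ‖b₁‖=1.464447, ‖b₂‖=1.464447; λ = 2/(‖b₁‖+‖b₂‖) = 0.682852, sign → tz>0 ⇒ λ=+0.682852
r₁ = λ·B[:,0] = (+0.97764,+0.20986,+0.01365); r₂ = λ·B[:,1] = (-0.20766,+0.95306,+0.22034)
r₃ = r₁×r₂ = (+0.03323,-0.21825,+0.97533); SVD([r₁ r₂ r₃]) → R = UVᵀ:
  R  [+0.97764 -0.20766 +0.03323]
  R  [+0.20986 +0.95306 -0.21825]
  R  [+0.01365 +0.22034 +0.97533]
t = (-0.24312, +0.08836, +0.68285) m
tr R = 2.906025; θ = arccos((tr R − 1)/2) = 0.307766 rad = 17.634°
axis k = ((R−Rᵀ)₃₂, (R−Rᵀ)₁₃, (R−Rᵀ)₂₁) / (2 sinθ) = (+0.723916, +0.032314, +0.689131)
rvec = θ·k = (+0.222797, +0.009945, +0.212091)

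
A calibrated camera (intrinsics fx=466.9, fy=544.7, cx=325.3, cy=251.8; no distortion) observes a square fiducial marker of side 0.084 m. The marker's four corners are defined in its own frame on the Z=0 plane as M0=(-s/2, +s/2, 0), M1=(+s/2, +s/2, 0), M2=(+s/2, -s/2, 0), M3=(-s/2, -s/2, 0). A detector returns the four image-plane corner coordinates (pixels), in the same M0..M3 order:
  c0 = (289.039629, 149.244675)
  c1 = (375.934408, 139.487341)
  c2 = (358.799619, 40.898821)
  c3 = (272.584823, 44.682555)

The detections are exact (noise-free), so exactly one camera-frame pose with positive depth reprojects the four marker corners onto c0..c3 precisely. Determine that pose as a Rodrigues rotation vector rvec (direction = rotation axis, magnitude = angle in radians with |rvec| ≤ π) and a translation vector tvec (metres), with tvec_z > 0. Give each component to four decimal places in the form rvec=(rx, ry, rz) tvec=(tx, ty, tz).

Intrinsics K: fx=466.9, fy=544.7, cx=325.3, cy=251.8
Marker side s = 0.084 m; corners in marker frame (Z=0):
  M0 = (-0.0420, +0.0420, 0)
  M1 = (+0.0420, +0.0420, 0)
  M2 = (+0.0420, -0.0420, 0)
  M3 = (-0.0420, -0.0420, 0)
Detected image corners:
  c0 = (289.039629, 149.244675) px
  c1 = (375.934408, 139.487341) px
  c2 = (358.799619, 40.898821) px
  c3 = (272.584823, 44.682555) px
Planar DLT: solve 8×8 A·h = b for H (H[2,2]=1):
  H  [+1252.38356 +126.66637 +325.25488]
  H  [-16.16037 +1187.01674 +92.99793]
  H  [+0.68502 -0.22644 +1.00000]
B = K⁻¹H; ‖b₁‖=2.334851, ‖b₂‖=2.334851; λ = 2/(‖b₁‖+‖b₂‖) = 0.428293, sign → tz>0 ⇒ λ=+0.428293
r₁ = λ·B[:,0] = (+0.94442,-0.14833,+0.29339); r₂ = λ·B[:,1] = (+0.18376,+0.97817,-0.09698)
r₃ = r₁×r₂ = (-0.27260,+0.14551,+0.95106); SVD([r₁ r₂ r₃]) → R = UVᵀ:
  R  [+0.94442 +0.18376 -0.27260]
  R  [-0.14833 +0.97817 +0.14551]
  R  [+0.29339 -0.09698 +0.95106]
t = (-0.00004, -0.12486, +0.42829) m
tr R = 2.873650; θ = arccos((tr R − 1)/2) = 0.357355 rad = 20.475°
axis k = ((R−Rᵀ)₃₂, (R−Rᵀ)₁₃, (R−Rᵀ)₂₁) / (2 sinθ) = (-0.346618, -0.809023, -0.474698)
rvec = θ·k = (-0.123866, -0.289109, -0.169636)

rvec=(-0.1239, -0.2891, -0.1696) tvec=(-0.0000, -0.1249, 0.4283)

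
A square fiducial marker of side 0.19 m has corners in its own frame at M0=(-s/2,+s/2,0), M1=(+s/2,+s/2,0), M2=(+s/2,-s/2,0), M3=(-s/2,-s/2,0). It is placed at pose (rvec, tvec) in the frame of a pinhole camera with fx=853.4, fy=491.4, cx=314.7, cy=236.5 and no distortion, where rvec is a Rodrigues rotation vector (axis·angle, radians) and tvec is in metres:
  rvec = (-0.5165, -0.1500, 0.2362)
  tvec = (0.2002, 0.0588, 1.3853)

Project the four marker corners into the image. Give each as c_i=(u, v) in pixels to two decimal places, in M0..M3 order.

Intrinsics K: fx=853.4, fy=491.4, cx=314.7, cy=236.5
Marker side s = 0.19 m; corners in marker frame (Z=0):
  M0 = (-0.0950, +0.0950, 0)
  M1 = (+0.0950, +0.0950, 0)
  M2 = (+0.0950, -0.0950, 0)
  M3 = (-0.0950, -0.0950, 0)
rvec = (-0.5165, -0.1500, 0.2362), |rvec| = θ = 0.58742 rad = 33.657°
Rodrigues: sinθ=0.55422, 1−cosθ=0.16763; R = I + sinθ·[k]× + (1−cosθ)·[k]×²:
    [+0.96197 -0.18521 -0.20079]
    [+0.26048 +0.84330 +0.47009]
    [+0.08226 -0.50452 +0.85948]
t = (0.2002, 0.0588, 1.3853) m
M0: Pc = R·M0+t = (+0.09122, +0.11417, +1.32956); u = 853.4·(+0.09122)/1.32956 + 314.7 = 373.2499, v = 491.4·(+0.11417)/1.32956 + 236.5 = 278.6960
M1: Pc = R·M1+t = (+0.27399, +0.16366, +1.34519); u = 853.4·(+0.27399)/1.34519 + 314.7 = 488.5233, v = 491.4·(+0.16366)/1.34519 + 236.5 = 296.2854
M2: Pc = R·M2+t = (+0.30918, +0.00343, +1.44104); u = 853.4·(+0.30918)/1.44104 + 314.7 = 497.8007, v = 491.4·(+0.00343)/1.44104 + 236.5 = 237.6704
M3: Pc = R·M3+t = (+0.12641, -0.04606, +1.42541); u = 853.4·(+0.12641)/1.42541 + 314.7 = 390.3810, v = 491.4·(-0.04606)/1.42541 + 236.5 = 220.6212

c0=(373.25, 278.70) c1=(488.52, 296.29) c2=(497.80, 237.67) c3=(390.38, 220.62)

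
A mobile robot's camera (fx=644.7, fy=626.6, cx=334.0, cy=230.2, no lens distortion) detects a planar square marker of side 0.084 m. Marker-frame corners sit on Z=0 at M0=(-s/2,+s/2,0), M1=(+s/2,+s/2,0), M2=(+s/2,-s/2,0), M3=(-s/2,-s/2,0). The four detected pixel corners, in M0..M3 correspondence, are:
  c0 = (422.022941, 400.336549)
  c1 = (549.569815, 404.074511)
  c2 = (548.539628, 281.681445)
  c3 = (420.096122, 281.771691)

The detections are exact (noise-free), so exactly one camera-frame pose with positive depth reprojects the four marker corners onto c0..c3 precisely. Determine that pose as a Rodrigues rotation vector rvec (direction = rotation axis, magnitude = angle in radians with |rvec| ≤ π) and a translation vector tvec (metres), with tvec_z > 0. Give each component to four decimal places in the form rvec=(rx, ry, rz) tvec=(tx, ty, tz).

Intrinsics K: fx=644.7, fy=626.6, cx=334.0, cy=230.2
Marker side s = 0.084 m; corners in marker frame (Z=0):
  M0 = (-0.0420, +0.0420, 0)
  M1 = (+0.0420, +0.0420, 0)
  M2 = (+0.0420, -0.0420, 0)
  M3 = (-0.0420, -0.0420, 0)
Detected image corners:
  c0 = (422.022941, 400.336549) px
  c1 = (549.569815, 404.074511) px
  c2 = (548.539628, 281.681445) px
  c3 = (420.096122, 281.771691) px
Planar DLT: solve 8×8 A·h = b for H (H[2,2]=1):
  H  [+1339.60414 +60.26469 +484.03952]
  H  [-108.01424 +1463.92788 +342.17360]
  H  [-0.37960 +0.08778 +1.00000]
B = K⁻¹H; ‖b₁‖=2.306226, ‖b₂‖=2.306226; λ = 2/(‖b₁‖+‖b₂‖) = 0.433609, sign → tz>0 ⇒ λ=+0.433609
r₁ = λ·B[:,0] = (+0.98626,-0.01428,-0.16460); r₂ = λ·B[:,1] = (+0.02081,+0.99906,+0.03806)
r₃ = r₁×r₂ = (+0.16390,-0.04097,+0.98563); SVD([r₁ r₂ r₃]) → R = UVᵀ:
  R  [+0.98626 +0.02081 +0.16390]
  R  [-0.01428 +0.99906 -0.04097]
  R  [-0.16460 +0.03806 +0.98563]
t = (+0.10091, +0.07749, +0.43361) m
tr R = 2.970942; θ = arccos((tr R − 1)/2) = 0.170671 rad = 9.779°
axis k = ((R−Rᵀ)₃₂, (R−Rᵀ)₁₃, (R−Rᵀ)₂₁) / (2 sinθ) = (+0.232647, +0.967060, -0.103299)
rvec = θ·k = (+0.039706, +0.165050, -0.017630)

rvec=(0.0397, 0.1650, -0.0176) tvec=(0.1009, 0.0775, 0.4336)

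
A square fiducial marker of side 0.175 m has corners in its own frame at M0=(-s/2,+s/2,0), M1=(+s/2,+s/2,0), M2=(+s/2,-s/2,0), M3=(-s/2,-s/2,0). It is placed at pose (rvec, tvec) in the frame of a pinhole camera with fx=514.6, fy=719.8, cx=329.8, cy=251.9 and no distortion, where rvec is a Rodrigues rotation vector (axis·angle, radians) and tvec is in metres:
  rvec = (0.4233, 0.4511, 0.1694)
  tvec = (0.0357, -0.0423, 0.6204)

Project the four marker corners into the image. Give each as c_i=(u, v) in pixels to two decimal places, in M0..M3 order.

c0=(294.30, 267.00) c1=(418.50, 319.12) c2=(441.51, 121.91) c3=(299.55, 85.02)

Intrinsics K: fx=514.6, fy=719.8, cx=329.8, cy=251.9
Marker side s = 0.175 m; corners in marker frame (Z=0):
  M0 = (-0.0875, +0.0875, 0)
  M1 = (+0.0875, +0.0875, 0)
  M2 = (+0.0875, -0.0875, 0)
  M3 = (-0.0875, -0.0875, 0)
rvec = (0.4233, 0.4511, 0.1694), |rvec| = θ = 0.64138 rad = 36.748°
Rodrigues: sinθ=0.59830, 1−cosθ=0.19873; R = I + sinθ·[k]× + (1−cosθ)·[k]×²:
    [+0.88783 -0.06578 +0.45544]
    [+0.25027 +0.89958 -0.35795]
    [-0.38616 +0.43179 +0.81513]
t = (0.0357, -0.0423, 0.6204) m
M0: Pc = R·M0+t = (-0.04774, +0.01451, +0.69197); u = 514.6·(-0.04774)/0.69197 + 329.8 = 294.2966, v = 719.8·(+0.01451)/0.69197 + 251.9 = 266.9980
M1: Pc = R·M1+t = (+0.10763, +0.05831, +0.62439); u = 514.6·(+0.10763)/0.62439 + 329.8 = 418.5045, v = 719.8·(+0.05831)/0.62439 + 251.9 = 319.1214
M2: Pc = R·M2+t = (+0.11914, -0.09911, +0.54883); u = 514.6·(+0.11914)/0.54883 + 329.8 = 441.5100, v = 719.8·(-0.09911)/0.54883 + 251.9 = 121.9099
M3: Pc = R·M3+t = (-0.03623, -0.14291, +0.61641); u = 514.6·(-0.03623)/0.61641 + 329.8 = 299.5539, v = 719.8·(-0.14291)/0.61641 + 251.9 = 85.0176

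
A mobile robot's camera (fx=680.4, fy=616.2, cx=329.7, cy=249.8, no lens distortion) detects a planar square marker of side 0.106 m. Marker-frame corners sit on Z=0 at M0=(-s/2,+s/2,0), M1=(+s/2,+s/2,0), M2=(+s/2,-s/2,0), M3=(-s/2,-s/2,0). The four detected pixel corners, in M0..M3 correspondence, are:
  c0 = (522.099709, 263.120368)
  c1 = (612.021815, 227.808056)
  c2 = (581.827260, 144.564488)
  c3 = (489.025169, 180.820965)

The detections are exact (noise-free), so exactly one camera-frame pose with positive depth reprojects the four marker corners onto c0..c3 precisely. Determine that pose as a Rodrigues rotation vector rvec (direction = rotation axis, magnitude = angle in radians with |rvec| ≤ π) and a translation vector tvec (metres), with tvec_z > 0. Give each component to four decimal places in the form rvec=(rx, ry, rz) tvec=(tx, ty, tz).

rvec=(0.2060, -0.0560, -0.4045) tvec=(0.2352, -0.0528, 0.7215)

Intrinsics K: fx=680.4, fy=616.2, cx=329.7, cy=249.8
Marker side s = 0.106 m; corners in marker frame (Z=0):
  M0 = (-0.0530, +0.0530, 0)
  M1 = (+0.0530, +0.0530, 0)
  M2 = (+0.0530, -0.0530, 0)
  M3 = (-0.0530, -0.0530, 0)
Detected image corners:
  c0 = (522.099709, 263.120368) px
  c1 = (612.021815, 227.808056) px
  c2 = (581.827260, 144.564488) px
  c3 = (489.025169, 180.820965) px
Planar DLT: solve 8×8 A·h = b for H (H[2,2]=1):
  H  [+871.74447 +458.87828 +551.53163]
  H  [-333.80021 +840.26917 +204.69964]
  H  [+0.01823 +0.29107 +1.00000]
B = K⁻¹H; ‖b₁‖=1.385936, ‖b₂‖=1.385936; λ = 2/(‖b₁‖+‖b₂‖) = 0.721534, sign → tz>0 ⇒ λ=+0.721534
r₁ = λ·B[:,0] = (+0.91807,-0.39619,+0.01315); r₂ = λ·B[:,1] = (+0.38485,+0.89877,+0.21002)
r₃ = r₁×r₂ = (-0.09503,-0.18775,+0.97761); SVD([r₁ r₂ r₃]) → R = UVᵀ:
  R  [+0.91807 +0.38485 -0.09503]
  R  [-0.39619 +0.89877 -0.18775]
  R  [+0.01315 +0.21002 +0.97761]
t = (+0.23524, -0.05281, +0.72153) m
tr R = 2.794449; θ = arccos((tr R − 1)/2) = 0.457353 rad = 26.204°
axis k = ((R−Rᵀ)₃₂, (R−Rᵀ)₁₃, (R−Rᵀ)₂₁) / (2 sinθ) = (+0.450401, -0.122492, -0.884384)
rvec = θ·k = (+0.205992, -0.056022, -0.404476)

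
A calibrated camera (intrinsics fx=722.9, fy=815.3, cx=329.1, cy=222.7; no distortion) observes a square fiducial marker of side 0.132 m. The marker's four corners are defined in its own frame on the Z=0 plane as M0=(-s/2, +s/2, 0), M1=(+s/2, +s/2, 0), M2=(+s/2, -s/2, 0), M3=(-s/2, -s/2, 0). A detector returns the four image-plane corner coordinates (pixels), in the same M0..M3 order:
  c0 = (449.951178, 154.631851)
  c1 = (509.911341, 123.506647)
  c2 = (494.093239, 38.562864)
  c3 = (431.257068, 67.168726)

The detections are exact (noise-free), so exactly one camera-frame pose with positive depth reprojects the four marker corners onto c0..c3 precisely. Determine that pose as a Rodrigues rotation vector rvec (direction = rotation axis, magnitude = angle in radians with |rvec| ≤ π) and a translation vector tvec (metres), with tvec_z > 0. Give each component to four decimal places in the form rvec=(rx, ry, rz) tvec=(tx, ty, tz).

Intrinsics K: fx=722.9, fy=815.3, cx=329.1, cy=222.7
Marker side s = 0.132 m; corners in marker frame (Z=0):
  M0 = (-0.0660, +0.0660, 0)
  M1 = (+0.0660, +0.0660, 0)
  M2 = (+0.0660, -0.0660, 0)
  M3 = (-0.0660, -0.0660, 0)
Detected image corners:
  c0 = (449.951178, 154.631851) px
  c1 = (509.911341, 123.506647) px
  c2 = (494.093239, 38.562864) px
  c3 = (431.257068, 67.168726) px
Planar DLT: solve 8×8 A·h = b for H (H[2,2]=1):
  H  [+612.83827 +256.18502 +472.09085]
  H  [-196.30791 +678.45052 +96.41686]
  H  [+0.31379 +0.26667 +1.00000]
B = K⁻¹H; ‖b₁‖=0.837820, ‖b₂‖=0.837820; λ = 2/(‖b₁‖+‖b₂‖) = 1.193574, sign → tz>0 ⇒ λ=+1.193574
r₁ = λ·B[:,0] = (+0.84134,-0.38969,+0.37454); r₂ = λ·B[:,1] = (+0.27808,+0.90629,+0.31829)
r₃ = r₁×r₂ = (-0.46348,-0.16364,+0.87087); SVD([r₁ r₂ r₃]) → R = UVᵀ:
  R  [+0.84134 +0.27808 -0.46348]
  R  [-0.38969 +0.90629 -0.16364]
  R  [+0.37454 +0.31829 +0.87087]
t = (+0.23609, -0.18487, +1.19357) m
tr R = 2.618503; θ = arccos((tr R − 1)/2) = 0.627919 rad = 35.977°
axis k = ((R−Rᵀ)₃₂, (R−Rᵀ)₁₃, (R−Rᵀ)₂₁) / (2 sinθ) = (+0.410180, -0.713248, -0.568357)
rvec = θ·k = (+0.257560, -0.447862, -0.356883)

rvec=(0.2576, -0.4479, -0.3569) tvec=(0.2361, -0.1849, 1.1936)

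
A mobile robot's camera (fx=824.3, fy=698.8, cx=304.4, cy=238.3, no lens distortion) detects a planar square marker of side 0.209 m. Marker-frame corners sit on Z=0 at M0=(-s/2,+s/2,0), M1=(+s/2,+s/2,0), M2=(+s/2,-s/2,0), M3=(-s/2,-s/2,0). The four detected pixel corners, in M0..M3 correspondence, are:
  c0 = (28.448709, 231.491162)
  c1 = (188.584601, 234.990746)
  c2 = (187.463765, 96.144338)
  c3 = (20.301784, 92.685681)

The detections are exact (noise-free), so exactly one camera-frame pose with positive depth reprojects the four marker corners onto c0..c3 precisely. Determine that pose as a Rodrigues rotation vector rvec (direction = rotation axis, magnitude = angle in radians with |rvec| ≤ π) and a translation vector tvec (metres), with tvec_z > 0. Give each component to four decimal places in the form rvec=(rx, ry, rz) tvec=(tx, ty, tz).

rvec=(0.2177, 0.0097, 0.0249) tvec=(-0.2527, -0.1098, 1.0511)

Intrinsics K: fx=824.3, fy=698.8, cx=304.4, cy=238.3
Marker side s = 0.209 m; corners in marker frame (Z=0):
  M0 = (-0.1045, +0.1045, 0)
  M1 = (+0.1045, +0.1045, 0)
  M2 = (+0.1045, -0.1045, 0)
  M3 = (-0.1045, -0.1045, 0)
Detected image corners:
  c0 = (28.448709, 231.491162) px
  c1 = (188.584601, 234.990746) px
  c2 = (187.463765, 96.144338) px
  c3 = (20.301784, 92.685681) px
Planar DLT: solve 8×8 A·h = b for H (H[2,2]=1):
  H  [+781.95107 +44.01906 +106.19338]
  H  [+15.57335 +697.92378 +165.31822]
  H  [-0.00656 +0.20561 +1.00000]
B = K⁻¹H; ‖b₁‖=0.951387, ‖b₂‖=0.951387; λ = 2/(‖b₁‖+‖b₂‖) = 1.051097, sign → tz>0 ⇒ λ=+1.051097
r₁ = λ·B[:,0] = (+0.99964,+0.02578,-0.00690); r₂ = λ·B[:,1] = (-0.02368,+0.97608,+0.21612)
r₃ = r₁×r₂ = (+0.01230,-0.21588,+0.97634); SVD([r₁ r₂ r₃]) → R = UVᵀ:
  R  [+0.99964 -0.02368 +0.01230]
  R  [+0.02578 +0.97608 -0.21588]
  R  [-0.00690 +0.21612 +0.97634]
t = (-0.25274, -0.10978, +1.05110) m
tr R = 2.952067; θ = arccos((tr R − 1)/2) = 0.219375 rad = 12.569°
axis k = ((R−Rᵀ)₃₂, (R−Rᵀ)₁₃, (R−Rᵀ)₂₁) / (2 sinθ) = (+0.992543, +0.044121, +0.113627)
rvec = θ·k = (+0.217740, +0.009679, +0.024927)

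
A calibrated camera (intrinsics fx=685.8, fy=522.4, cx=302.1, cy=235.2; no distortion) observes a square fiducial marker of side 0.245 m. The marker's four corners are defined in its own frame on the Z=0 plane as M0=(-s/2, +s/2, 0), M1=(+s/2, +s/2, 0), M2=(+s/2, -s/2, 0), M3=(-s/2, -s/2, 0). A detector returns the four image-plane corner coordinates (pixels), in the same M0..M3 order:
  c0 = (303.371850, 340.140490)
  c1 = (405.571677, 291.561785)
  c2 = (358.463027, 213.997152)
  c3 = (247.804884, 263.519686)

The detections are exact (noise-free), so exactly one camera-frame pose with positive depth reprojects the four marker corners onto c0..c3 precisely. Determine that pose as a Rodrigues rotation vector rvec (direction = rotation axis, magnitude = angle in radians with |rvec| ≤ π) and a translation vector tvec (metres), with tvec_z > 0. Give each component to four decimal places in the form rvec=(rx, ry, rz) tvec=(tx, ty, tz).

Intrinsics K: fx=685.8, fy=522.4, cx=302.1, cy=235.2
Marker side s = 0.245 m; corners in marker frame (Z=0):
  M0 = (-0.1225, +0.1225, 0)
  M1 = (+0.1225, +0.1225, 0)
  M2 = (+0.1225, -0.1225, 0)
  M3 = (-0.1225, -0.1225, 0)
Detected image corners:
  c0 = (303.371850, 340.140490) px
  c1 = (405.571677, 291.561785) px
  c2 = (358.463027, 213.997152) px
  c3 = (247.804884, 263.519686) px
Planar DLT: solve 8×8 A·h = b for H (H[2,2]=1):
  H  [+473.19353 +296.96424 +330.42154]
  H  [-166.95397 +388.63570 +278.20430]
  H  [+0.11969 +0.26665 +1.00000]
B = K⁻¹H; ‖b₁‖=0.748275, ‖b₂‖=0.748275; λ = 2/(‖b₁‖+‖b₂‖) = 1.336406, sign → tz>0 ⇒ λ=+1.336406
r₁ = λ·B[:,0] = (+0.85164,-0.49912,+0.15995); r₂ = λ·B[:,1] = (+0.42171,+0.83377,+0.35635)
r₃ = r₁×r₂ = (-0.31122,-0.23603,+0.92056); SVD([r₁ r₂ r₃]) → R = UVᵀ:
  R  [+0.85164 +0.42171 -0.31122]
  R  [-0.49912 +0.83377 -0.23603]
  R  [+0.15995 +0.35635 +0.92056]
t = (+0.05519, +0.11001, +1.33641) m
tr R = 2.605973; θ = arccos((tr R − 1)/2) = 0.638507 rad = 36.584°
axis k = ((R−Rᵀ)₃₂, (R−Rᵀ)₁₃, (R−Rᵀ)₂₁) / (2 sinθ) = (+0.496970, -0.395281, -0.772511)
rvec = θ·k = (+0.317319, -0.252390, -0.493254)

rvec=(0.3173, -0.2524, -0.4933) tvec=(0.0552, 0.1100, 1.3364)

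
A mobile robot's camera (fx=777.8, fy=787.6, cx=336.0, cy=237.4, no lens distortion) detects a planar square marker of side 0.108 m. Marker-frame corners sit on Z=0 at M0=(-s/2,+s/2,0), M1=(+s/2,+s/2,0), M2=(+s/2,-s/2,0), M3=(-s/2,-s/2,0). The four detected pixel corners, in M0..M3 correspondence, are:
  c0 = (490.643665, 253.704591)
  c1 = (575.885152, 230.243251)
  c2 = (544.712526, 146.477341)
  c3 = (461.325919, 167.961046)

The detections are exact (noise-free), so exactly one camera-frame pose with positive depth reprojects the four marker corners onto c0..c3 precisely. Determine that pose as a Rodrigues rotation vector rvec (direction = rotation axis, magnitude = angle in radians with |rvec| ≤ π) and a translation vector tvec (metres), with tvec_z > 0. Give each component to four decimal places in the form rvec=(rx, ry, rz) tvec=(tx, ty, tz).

Intrinsics K: fx=777.8, fy=787.6, cx=336.0, cy=237.4
Marker side s = 0.108 m; corners in marker frame (Z=0):
  M0 = (-0.0540, +0.0540, 0)
  M1 = (+0.0540, +0.0540, 0)
  M2 = (+0.0540, -0.0540, 0)
  M3 = (-0.0540, -0.0540, 0)
Detected image corners:
  c0 = (490.643665, 253.704591) px
  c1 = (575.885152, 230.243251) px
  c2 = (544.712526, 146.477341) px
  c3 = (461.325919, 167.961046) px
Planar DLT: solve 8×8 A·h = b for H (H[2,2]=1):
  H  [+857.23473 +147.06842 +518.26897]
  H  [-178.41814 +733.44053 +198.91917]
  H  [+0.14797 -0.25678 +1.00000]
B = K⁻¹H; ‖b₁‖=1.083182, ‖b₂‖=1.083182; λ = 2/(‖b₁‖+‖b₂‖) = 0.923206, sign → tz>0 ⇒ λ=+0.923206
r₁ = λ·B[:,0] = (+0.95848,-0.25031,+0.13660); r₂ = λ·B[:,1] = (+0.27697,+0.93118,-0.23706)
r₃ = r₁×r₂ = (-0.06786,+0.26505,+0.96184); SVD([r₁ r₂ r₃]) → R = UVᵀ:
  R  [+0.95848 +0.27697 -0.06786]
  R  [-0.25031 +0.93118 +0.26505]
  R  [+0.13660 -0.23706 +0.96184]
t = (+0.21634, -0.04511, +0.92321) m
tr R = 2.851499; θ = arccos((tr R − 1)/2) = 0.387784 rad = 22.218°
axis k = ((R−Rᵀ)₃₂, (R−Rᵀ)₁₃, (R−Rᵀ)₂₁) / (2 sinθ) = (-0.663929, -0.270362, -0.697210)
rvec = θ·k = (-0.257461, -0.104842, -0.270367)

rvec=(-0.2575, -0.1048, -0.2704) tvec=(0.2163, -0.0451, 0.9232)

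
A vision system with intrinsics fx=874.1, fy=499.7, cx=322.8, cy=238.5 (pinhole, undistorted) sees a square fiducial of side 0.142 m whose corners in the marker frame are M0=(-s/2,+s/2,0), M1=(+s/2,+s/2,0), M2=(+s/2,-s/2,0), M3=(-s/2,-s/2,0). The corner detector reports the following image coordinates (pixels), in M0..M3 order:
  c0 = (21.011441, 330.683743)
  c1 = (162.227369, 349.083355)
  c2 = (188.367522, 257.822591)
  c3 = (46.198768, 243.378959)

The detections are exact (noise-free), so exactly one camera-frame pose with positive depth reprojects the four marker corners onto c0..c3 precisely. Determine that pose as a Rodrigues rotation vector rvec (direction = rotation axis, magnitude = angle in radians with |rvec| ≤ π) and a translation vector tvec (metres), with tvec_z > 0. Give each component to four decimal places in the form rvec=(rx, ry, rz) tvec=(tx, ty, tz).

rvec=(-0.0268, 0.2452, 0.1596) tvec=(-0.1976, 0.0889, 0.7854)

Intrinsics K: fx=874.1, fy=499.7, cx=322.8, cy=238.5
Marker side s = 0.142 m; corners in marker frame (Z=0):
  M0 = (-0.0710, +0.0710, 0)
  M1 = (+0.0710, +0.0710, 0)
  M2 = (+0.0710, -0.0710, 0)
  M3 = (-0.0710, -0.0710, 0)
Detected image corners:
  c0 = (21.011441, 330.683743) px
  c1 = (162.227369, 349.083355) px
  c2 = (188.367522, 257.822591) px
  c3 = (46.198768, 243.378959) px
Planar DLT: solve 8×8 A·h = b for H (H[2,2]=1):
  H  [+965.41374 -181.58251 +102.89801]
  H  [+23.99304 +625.82783 +295.03311]
  H  [-0.31040 -0.00886 +1.00000]
B = K⁻¹H; ‖b₁‖=1.273194, ‖b₂‖=1.273194; λ = 2/(‖b₁‖+‖b₂‖) = 0.785426, sign → tz>0 ⇒ λ=+0.785426
r₁ = λ·B[:,0] = (+0.95751,+0.15407,-0.24380); r₂ = λ·B[:,1] = (-0.16059,+0.98700,-0.00696)
r₃ = r₁×r₂ = (+0.23955,+0.04582,+0.96980); SVD([r₁ r₂ r₃]) → R = UVᵀ:
  R  [+0.95751 -0.16059 +0.23955]
  R  [+0.15407 +0.98700 +0.04582]
  R  [-0.24380 -0.00696 +0.96980]
t = (-0.19759, +0.08886, +0.78543) m
tr R = 2.914307; θ = arccos((tr R − 1)/2) = 0.293788 rad = 16.833°
axis k = ((R−Rᵀ)₃₂, (R−Rᵀ)₁₃, (R−Rᵀ)₂₁) / (2 sinθ) = (-0.091132, +0.834571, +0.543310)
rvec = θ·k = (-0.026774, +0.245187, +0.159618)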